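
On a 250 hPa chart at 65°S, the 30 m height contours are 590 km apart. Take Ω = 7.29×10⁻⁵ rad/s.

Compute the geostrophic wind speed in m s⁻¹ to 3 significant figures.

3.77 m s⁻¹

Coriolis parameter at 65°S:
f = 2Ω sin φ = 2 × 7.29×10⁻⁵ × sin 65° = 1.32×10⁻⁴ s⁻¹
Height gradient: |∂Z/∂n| = 30 m / 590000 m = 5.08×10⁻⁵
On a pressure surface, geostrophic balance gives V_g = (g/f)|∂Z/∂n|:
V_g = 9.81 × 5.08×10⁻⁵ / 1.32×10⁻⁴ = 3.77 m/s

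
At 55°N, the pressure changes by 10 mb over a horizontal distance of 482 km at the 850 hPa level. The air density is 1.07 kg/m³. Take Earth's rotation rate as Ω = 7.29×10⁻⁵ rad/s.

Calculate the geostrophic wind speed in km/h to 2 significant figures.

58 km/h

Coriolis parameter at 55°N:
f = 2Ω sin φ = 2 × 7.29×10⁻⁵ × sin 55° = 1.19×10⁻⁴ s⁻¹
Pressure gradient: |∂P/∂n| = 1000 Pa / 482000 m = 2.07×10⁻³ Pa/m
Geostrophic balance (pressure-gradient force = Coriolis force):
V_g = (1/(fρ)) |∂P/∂n| = 2.07×10⁻³ / (1.19×10⁻⁴ × 1.07) = 16.2 m/s
Converting: 16.2 m/s × 3.6 = 58 km/h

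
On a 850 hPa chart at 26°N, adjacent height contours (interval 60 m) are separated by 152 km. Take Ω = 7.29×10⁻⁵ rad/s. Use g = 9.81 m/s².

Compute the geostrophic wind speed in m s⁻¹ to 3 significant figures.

Coriolis parameter at 26°N:
f = 2Ω sin φ = 2 × 7.29×10⁻⁵ × sin 26° = 6.39×10⁻⁵ s⁻¹
Height gradient: |∂Z/∂n| = 60 m / 152000 m = 3.95×10⁻⁴
On a pressure surface, geostrophic balance gives V_g = (g/f)|∂Z/∂n|:
V_g = 9.81 × 3.95×10⁻⁴ / 6.39×10⁻⁵ = 60.6 m/s

60.6 m s⁻¹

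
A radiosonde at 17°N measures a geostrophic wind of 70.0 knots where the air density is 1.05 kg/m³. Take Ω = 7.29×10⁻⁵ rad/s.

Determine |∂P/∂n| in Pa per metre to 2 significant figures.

Coriolis parameter at 17°N:
f = 2Ω sin φ = 2 × 7.29×10⁻⁵ × sin 17° = 4.26×10⁻⁵ s⁻¹
Wind speed in SI: 70.0 knots = 36.0 m/s
Geostrophic balance rearranged: |∂P/∂n| = f ρ V_g
|∂P/∂n| = 4.26×10⁻⁵ × 1.05 × 36.0 = 1.61×10⁻³ Pa/m

1.6×10⁻³ Pa/m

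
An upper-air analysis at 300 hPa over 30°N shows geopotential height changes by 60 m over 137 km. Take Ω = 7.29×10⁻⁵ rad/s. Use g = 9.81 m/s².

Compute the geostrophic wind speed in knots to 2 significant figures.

Coriolis parameter at 30°N:
f = 2Ω sin φ = 2 × 7.29×10⁻⁵ × sin 30° = 7.29×10⁻⁵ s⁻¹
Height gradient: |∂Z/∂n| = 60 m / 137000 m = 4.38×10⁻⁴
On a pressure surface, geostrophic balance gives V_g = (g/f)|∂Z/∂n|:
V_g = 9.81 × 4.38×10⁻⁴ / 7.29×10⁻⁵ = 58.9 m/s
Converting: 58.9 m/s × 1.944 = 110 knots

110 knots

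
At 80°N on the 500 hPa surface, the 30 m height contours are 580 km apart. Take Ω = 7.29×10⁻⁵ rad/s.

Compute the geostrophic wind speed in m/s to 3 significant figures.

3.53 m/s

Coriolis parameter at 80°N:
f = 2Ω sin φ = 2 × 7.29×10⁻⁵ × sin 80° = 1.44×10⁻⁴ s⁻¹
Height gradient: |∂Z/∂n| = 30 m / 580000 m = 5.17×10⁻⁵
On a pressure surface, geostrophic balance gives V_g = (g/f)|∂Z/∂n|:
V_g = 9.81 × 5.17×10⁻⁵ / 1.44×10⁻⁴ = 3.53 m/s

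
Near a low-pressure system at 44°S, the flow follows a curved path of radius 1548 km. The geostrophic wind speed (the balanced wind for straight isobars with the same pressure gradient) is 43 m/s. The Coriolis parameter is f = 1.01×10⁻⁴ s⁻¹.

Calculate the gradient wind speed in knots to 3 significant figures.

Around a low, centrifugal force acts outward with Coriolis, so pressure-gradient force balances both:
(1/ρ)|∂P/∂n| = fV + V²/R  →  V² + fR·V − fR·V_g = 0
With fR = 1.01×10⁻⁴ × 1548×10³ m = 156 m/s:
V = [−fR + √((fR)² + 4 fR V_g)]/2 = [−156 + √(156² + 4×156×43)]/2 = 35.1 m/s
Subgeostrophic (V < V_g = 43 m/s), as expected around a low.
Converting: 35.1 m/s × 1.944 = 68.3 knots

68.3 knots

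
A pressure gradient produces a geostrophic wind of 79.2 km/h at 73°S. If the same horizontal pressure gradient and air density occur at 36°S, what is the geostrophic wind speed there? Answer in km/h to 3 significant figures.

With the same pressure gradient and density, V_g ∝ 1/f ∝ 1/sin φ.
V₂ = V₁ · sin φ₁ / sin φ₂ = 79.2 × sin 73° / sin 36°
V₂ = 79.2 × 0.9563/0.5878 = 129 km/h

129 km/h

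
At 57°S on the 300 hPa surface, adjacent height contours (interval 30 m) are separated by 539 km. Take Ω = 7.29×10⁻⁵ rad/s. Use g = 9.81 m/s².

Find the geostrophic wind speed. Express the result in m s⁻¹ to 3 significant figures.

Coriolis parameter at 57°S:
f = 2Ω sin φ = 2 × 7.29×10⁻⁵ × sin 57° = 1.22×10⁻⁴ s⁻¹
Height gradient: |∂Z/∂n| = 30 m / 539000 m = 5.57×10⁻⁵
On a pressure surface, geostrophic balance gives V_g = (g/f)|∂Z/∂n|:
V_g = 9.81 × 5.57×10⁻⁵ / 1.22×10⁻⁴ = 4.47 m/s

4.47 m s⁻¹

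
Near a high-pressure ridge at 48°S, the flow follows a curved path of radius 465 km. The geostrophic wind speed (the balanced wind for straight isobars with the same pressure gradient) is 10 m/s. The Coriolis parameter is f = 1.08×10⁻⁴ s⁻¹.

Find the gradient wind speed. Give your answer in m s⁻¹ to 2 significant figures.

Around a high, pressure-gradient force acts outward with centrifugal, so Coriolis balances both:
fV = (1/ρ)|∂P/∂n| + V²/R  →  V² − fR·V + fR·V_g = 0
With fR = 1.08×10⁻⁴ × 465×10³ m = 50.2 m/s:
V = [fR − √((fR)² − 4 fR V_g)]/2 = [50.2 − √(50.2² − 4×50.2×10)]/2 = 13.8 m/s
Supergeostrophic (V > V_g = 10 m/s), as expected around a high.

14 m s⁻¹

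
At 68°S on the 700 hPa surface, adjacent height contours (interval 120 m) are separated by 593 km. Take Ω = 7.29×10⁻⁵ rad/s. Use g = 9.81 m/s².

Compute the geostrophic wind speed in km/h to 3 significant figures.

Coriolis parameter at 68°S:
f = 2Ω sin φ = 2 × 7.29×10⁻⁵ × sin 68° = 1.35×10⁻⁴ s⁻¹
Height gradient: |∂Z/∂n| = 120 m / 593000 m = 2.02×10⁻⁴
On a pressure surface, geostrophic balance gives V_g = (g/f)|∂Z/∂n|:
V_g = 9.81 × 2.02×10⁻⁴ / 1.35×10⁻⁴ = 14.7 m/s
Converting: 14.7 m/s × 3.6 = 52.9 km/h

52.9 km/h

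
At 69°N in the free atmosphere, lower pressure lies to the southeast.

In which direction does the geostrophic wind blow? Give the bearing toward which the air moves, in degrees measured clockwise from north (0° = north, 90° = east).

225°

The pressure-gradient force points toward the southeast (bearing 135°).
Geostrophic balance: in the Northern Hemisphere the Coriolis force deflects motion to the right, so the geostrophic wind blows 90° to the right of the pressure-gradient force (low pressure on the left).
Rotating 135° by 90° clockwise gives 225° — the wind blows toward the southwest.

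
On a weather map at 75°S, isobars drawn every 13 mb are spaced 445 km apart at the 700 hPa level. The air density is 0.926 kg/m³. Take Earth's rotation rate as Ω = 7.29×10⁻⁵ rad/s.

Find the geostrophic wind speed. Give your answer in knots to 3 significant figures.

Coriolis parameter at 75°S:
f = 2Ω sin φ = 2 × 7.29×10⁻⁵ × sin 75° = 1.41×10⁻⁴ s⁻¹
Pressure gradient: |∂P/∂n| = 1300 Pa / 445000 m = 2.92×10⁻³ Pa/m
Geostrophic balance (pressure-gradient force = Coriolis force):
V_g = (1/(fρ)) |∂P/∂n| = 2.92×10⁻³ / (1.41×10⁻⁴ × 0.926) = 22.4 m/s
Converting: 22.4 m/s × 1.944 = 43.5 knots

43.5 knots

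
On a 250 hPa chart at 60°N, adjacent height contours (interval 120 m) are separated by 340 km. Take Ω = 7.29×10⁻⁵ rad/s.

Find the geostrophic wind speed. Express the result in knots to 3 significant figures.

53.3 knots

Coriolis parameter at 60°N:
f = 2Ω sin φ = 2 × 7.29×10⁻⁵ × sin 60° = 1.26×10⁻⁴ s⁻¹
Height gradient: |∂Z/∂n| = 120 m / 340000 m = 3.53×10⁻⁴
On a pressure surface, geostrophic balance gives V_g = (g/f)|∂Z/∂n|:
V_g = 9.81 × 3.53×10⁻⁴ / 1.26×10⁻⁴ = 27.4 m/s
Converting: 27.4 m/s × 1.944 = 53.3 knots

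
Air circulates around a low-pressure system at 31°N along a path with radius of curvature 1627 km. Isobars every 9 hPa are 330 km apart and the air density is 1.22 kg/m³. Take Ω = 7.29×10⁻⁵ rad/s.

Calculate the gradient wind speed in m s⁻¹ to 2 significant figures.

Coriolis parameter at 31°N:
f = 2Ω sin φ = 2 × 7.29×10⁻⁵ × sin 31° = 7.51×10⁻⁵ s⁻¹
Pressure gradient: |∂P/∂n| = 900 Pa / 330000 m = 2.73×10⁻³ Pa/m
Geostrophic speed: V_g = |∂P/∂n|/(fρ) = 2.73×10⁻³/(7.51×10⁻⁵ × 1.22) = 29.8 m/s
Around a low, centrifugal force acts outward with Coriolis, so pressure-gradient force balances both:
(1/ρ)|∂P/∂n| = fV + V²/R  →  V² + fR·V − fR·V_g = 0
With fR = 7.51×10⁻⁵ × 1627×10³ m = 122 m/s:
V = [−fR + √((fR)² + 4 fR V_g)]/2 = [−122 + √(122² + 4×122×29.8)]/2 = 24.8 m/s
Subgeostrophic (V < V_g = 29.8 m/s), as expected around a low.

25 m s⁻¹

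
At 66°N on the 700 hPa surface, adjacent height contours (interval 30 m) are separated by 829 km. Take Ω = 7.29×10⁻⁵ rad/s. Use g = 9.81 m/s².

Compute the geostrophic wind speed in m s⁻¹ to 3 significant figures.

Coriolis parameter at 66°N:
f = 2Ω sin φ = 2 × 7.29×10⁻⁵ × sin 66° = 1.33×10⁻⁴ s⁻¹
Height gradient: |∂Z/∂n| = 30 m / 829000 m = 3.62×10⁻⁵
On a pressure surface, geostrophic balance gives V_g = (g/f)|∂Z/∂n|:
V_g = 9.81 × 3.62×10⁻⁵ / 1.33×10⁻⁴ = 2.67 m/s

2.67 m s⁻¹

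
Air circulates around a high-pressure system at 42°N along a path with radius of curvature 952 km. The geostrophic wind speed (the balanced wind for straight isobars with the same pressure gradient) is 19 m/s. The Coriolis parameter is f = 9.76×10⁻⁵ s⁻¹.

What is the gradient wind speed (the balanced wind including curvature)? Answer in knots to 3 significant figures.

51.8 knots

Around a high, pressure-gradient force acts outward with centrifugal, so Coriolis balances both:
fV = (1/ρ)|∂P/∂n| + V²/R  →  V² − fR·V + fR·V_g = 0
With fR = 9.76×10⁻⁵ × 952×10³ m = 92.9 m/s:
V = [fR − √((fR)² − 4 fR V_g)]/2 = [92.9 − √(92.9² − 4×92.9×19)]/2 = 26.6 m/s
Supergeostrophic (V > V_g = 19 m/s), as expected around a high.
Converting: 26.6 m/s × 1.944 = 51.8 knots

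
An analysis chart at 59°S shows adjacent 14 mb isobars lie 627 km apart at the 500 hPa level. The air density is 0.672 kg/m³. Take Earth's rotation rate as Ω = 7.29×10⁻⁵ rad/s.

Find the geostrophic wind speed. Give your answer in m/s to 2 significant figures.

Coriolis parameter at 59°S:
f = 2Ω sin φ = 2 × 7.29×10⁻⁵ × sin 59° = 1.25×10⁻⁴ s⁻¹
Pressure gradient: |∂P/∂n| = 1400 Pa / 627000 m = 2.23×10⁻³ Pa/m
Geostrophic balance (pressure-gradient force = Coriolis force):
V_g = (1/(fρ)) |∂P/∂n| = 2.23×10⁻³ / (1.25×10⁻⁴ × 0.672) = 26.6 m/s

27 m/s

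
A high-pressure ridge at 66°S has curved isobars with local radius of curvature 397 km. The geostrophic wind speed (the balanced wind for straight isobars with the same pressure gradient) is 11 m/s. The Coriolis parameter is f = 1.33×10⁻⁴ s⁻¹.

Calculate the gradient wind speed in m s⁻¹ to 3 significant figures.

Around a high, pressure-gradient force acts outward with centrifugal, so Coriolis balances both:
fV = (1/ρ)|∂P/∂n| + V²/R  →  V² − fR·V + fR·V_g = 0
With fR = 1.33×10⁻⁴ × 397×10³ m = 52.8 m/s:
V = [fR − √((fR)² − 4 fR V_g)]/2 = [52.8 − √(52.8² − 4×52.8×11)]/2 = 15.6 m/s
Supergeostrophic (V > V_g = 11 m/s), as expected around a high.

15.6 m s⁻¹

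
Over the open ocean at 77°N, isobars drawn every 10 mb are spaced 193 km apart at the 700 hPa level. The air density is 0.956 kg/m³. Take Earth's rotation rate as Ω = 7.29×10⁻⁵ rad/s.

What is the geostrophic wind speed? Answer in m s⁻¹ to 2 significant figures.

Coriolis parameter at 77°N:
f = 2Ω sin φ = 2 × 7.29×10⁻⁵ × sin 77° = 1.42×10⁻⁴ s⁻¹
Pressure gradient: |∂P/∂n| = 1000 Pa / 193000 m = 5.18×10⁻³ Pa/m
Geostrophic balance (pressure-gradient force = Coriolis force):
V_g = (1/(fρ)) |∂P/∂n| = 5.18×10⁻³ / (1.42×10⁻⁴ × 0.956) = 38.2 m/s

38 m s⁻¹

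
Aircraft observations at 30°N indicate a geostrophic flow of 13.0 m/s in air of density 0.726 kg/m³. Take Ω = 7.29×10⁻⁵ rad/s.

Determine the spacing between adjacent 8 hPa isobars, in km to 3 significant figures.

1160 km

Coriolis parameter at 30°N:
f = 2Ω sin φ = 2 × 7.29×10⁻⁵ × sin 30° = 7.29×10⁻⁵ s⁻¹
Geostrophic balance rearranged: |∂P/∂n| = f ρ V_g
|∂P/∂n| = 7.29×10⁻⁵ × 0.726 × 13.0 = 6.88×10⁻⁴ Pa/m
Isobar spacing: Δn = ΔP/|∂P/∂n| = 800 Pa / 6.88×10⁻⁴ Pa/m = 1162740 m ≈ 1160 km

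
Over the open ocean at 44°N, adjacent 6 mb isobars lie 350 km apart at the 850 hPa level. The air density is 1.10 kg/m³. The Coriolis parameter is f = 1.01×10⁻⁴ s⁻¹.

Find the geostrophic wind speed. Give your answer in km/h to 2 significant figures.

Pressure gradient: |∂P/∂n| = 600 Pa / 350000 m = 1.71×10⁻³ Pa/m
Geostrophic balance (pressure-gradient force = Coriolis force):
V_g = (1/(fρ)) |∂P/∂n| = 1.71×10⁻³ / (1.01×10⁻⁴ × 1.10) = 15.4 m/s
Converting: 15.4 m/s × 3.6 = 56 km/h

56 km/h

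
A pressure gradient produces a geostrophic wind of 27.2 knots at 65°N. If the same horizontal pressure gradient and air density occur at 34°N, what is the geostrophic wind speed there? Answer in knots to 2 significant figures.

With the same pressure gradient and density, V_g ∝ 1/f ∝ 1/sin φ.
V₂ = V₁ · sin φ₁ / sin φ₂ = 27.2 × sin 65° / sin 34°
V₂ = 27.2 × 0.9063/0.5592 = 44 knots

44 knots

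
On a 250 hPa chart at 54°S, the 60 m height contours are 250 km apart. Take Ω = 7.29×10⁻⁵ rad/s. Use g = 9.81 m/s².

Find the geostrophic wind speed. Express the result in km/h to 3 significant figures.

71.9 km/h

Coriolis parameter at 54°S:
f = 2Ω sin φ = 2 × 7.29×10⁻⁵ × sin 54° = 1.18×10⁻⁴ s⁻¹
Height gradient: |∂Z/∂n| = 60 m / 250000 m = 2.40×10⁻⁴
On a pressure surface, geostrophic balance gives V_g = (g/f)|∂Z/∂n|:
V_g = 9.81 × 2.40×10⁻⁴ / 1.18×10⁻⁴ = 20.0 m/s
Converting: 20.0 m/s × 3.6 = 71.9 km/h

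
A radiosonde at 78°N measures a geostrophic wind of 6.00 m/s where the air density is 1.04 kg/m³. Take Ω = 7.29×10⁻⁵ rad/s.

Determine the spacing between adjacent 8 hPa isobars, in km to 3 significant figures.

Coriolis parameter at 78°N:
f = 2Ω sin φ = 2 × 7.29×10⁻⁵ × sin 78° = 1.43×10⁻⁴ s⁻¹
Geostrophic balance rearranged: |∂P/∂n| = f ρ V_g
|∂P/∂n| = 1.43×10⁻⁴ × 1.04 × 6.00 = 8.90×10⁻⁴ Pa/m
Isobar spacing: Δn = ΔP/|∂P/∂n| = 800 Pa / 8.90×10⁻⁴ Pa/m = 898966 m ≈ 899 km

899 km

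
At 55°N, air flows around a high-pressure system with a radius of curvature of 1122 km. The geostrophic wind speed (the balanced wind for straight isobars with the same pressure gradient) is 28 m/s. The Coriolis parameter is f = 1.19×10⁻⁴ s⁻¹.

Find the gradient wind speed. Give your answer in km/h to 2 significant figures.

140 km/h

Around a high, pressure-gradient force acts outward with centrifugal, so Coriolis balances both:
fV = (1/ρ)|∂P/∂n| + V²/R  →  V² − fR·V + fR·V_g = 0
With fR = 1.19×10⁻⁴ × 1122×10³ m = 134 m/s:
V = [fR − √((fR)² − 4 fR V_g)]/2 = [134 − √(134² − 4×134×28)]/2 = 40 m/s
Supergeostrophic (V > V_g = 28 m/s), as expected around a high.
Converting: 40 m/s × 3.6 = 140 km/h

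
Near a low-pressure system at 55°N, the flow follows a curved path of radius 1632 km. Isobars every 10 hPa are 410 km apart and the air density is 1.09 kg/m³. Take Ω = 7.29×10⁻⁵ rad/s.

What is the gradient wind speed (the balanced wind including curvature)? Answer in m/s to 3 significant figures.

Coriolis parameter at 55°N:
f = 2Ω sin φ = 2 × 7.29×10⁻⁵ × sin 55° = 1.19×10⁻⁴ s⁻¹
Pressure gradient: |∂P/∂n| = 1000 Pa / 410000 m = 2.44×10⁻³ Pa/m
Geostrophic speed: V_g = |∂P/∂n|/(fρ) = 2.44×10⁻³/(1.19×10⁻⁴ × 1.09) = 18.7 m/s
Around a low, centrifugal force acts outward with Coriolis, so pressure-gradient force balances both:
(1/ρ)|∂P/∂n| = fV + V²/R  →  V² + fR·V − fR·V_g = 0
With fR = 1.19×10⁻⁴ × 1632×10³ m = 195 m/s:
V = [−fR + √((fR)² + 4 fR V_g)]/2 = [−195 + √(195² + 4×195×18.7)]/2 = 17.2 m/s
Subgeostrophic (V < V_g = 18.7 m/s), as expected around a low.

17.2 m/s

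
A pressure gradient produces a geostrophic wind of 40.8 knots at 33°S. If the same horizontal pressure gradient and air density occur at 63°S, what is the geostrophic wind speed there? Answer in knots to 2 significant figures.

With the same pressure gradient and density, V_g ∝ 1/f ∝ 1/sin φ.
V₂ = V₁ · sin φ₁ / sin φ₂ = 40.8 × sin 33° / sin 63°
V₂ = 40.8 × 0.5446/0.8910 = 25 knots

25 knots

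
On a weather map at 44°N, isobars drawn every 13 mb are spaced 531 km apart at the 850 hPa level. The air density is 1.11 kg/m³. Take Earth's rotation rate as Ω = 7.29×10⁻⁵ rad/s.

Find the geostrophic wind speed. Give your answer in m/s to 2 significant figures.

22 m/s

Coriolis parameter at 44°N:
f = 2Ω sin φ = 2 × 7.29×10⁻⁵ × sin 44° = 1.01×10⁻⁴ s⁻¹
Pressure gradient: |∂P/∂n| = 1300 Pa / 531000 m = 2.45×10⁻³ Pa/m
Geostrophic balance (pressure-gradient force = Coriolis force):
V_g = (1/(fρ)) |∂P/∂n| = 2.45×10⁻³ / (1.01×10⁻⁴ × 1.11) = 21.8 m/s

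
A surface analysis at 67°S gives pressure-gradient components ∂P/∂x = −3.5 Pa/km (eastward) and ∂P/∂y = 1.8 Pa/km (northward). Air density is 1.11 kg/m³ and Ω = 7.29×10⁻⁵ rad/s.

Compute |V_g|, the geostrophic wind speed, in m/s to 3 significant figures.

Coriolis parameter at 67°S:
f = 2Ω sin φ = 2 × 7.29×10⁻⁵ × sin 67° = 1.34×10⁻⁴ s⁻¹
In the Southern Hemisphere f is negative: f = −1.34×10⁻⁴ s⁻¹.
Component geostrophic relations (x east, y north):
u_g = −(1/(fρ)) ∂P/∂y,  v_g = (1/(fρ)) ∂P/∂x
u_g = −(1.8×10⁻³)/(−1.34×10⁻⁴ × 1.11) = 12.1 m/s;  v_g = (−3.5×10⁻³)/(−1.34×10⁻⁴ × 1.11) = 23.5 m/s
|V_g| = √(u_g² + v_g²) = 26.4 m/s

26.4 m/s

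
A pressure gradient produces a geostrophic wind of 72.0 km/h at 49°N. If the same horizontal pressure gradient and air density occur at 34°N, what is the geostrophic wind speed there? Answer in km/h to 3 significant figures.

With the same pressure gradient and density, V_g ∝ 1/f ∝ 1/sin φ.
V₂ = V₁ · sin φ₁ / sin φ₂ = 72.0 × sin 49° / sin 34°
V₂ = 72.0 × 0.7547/0.5592 = 97.2 km/h

97.2 km/h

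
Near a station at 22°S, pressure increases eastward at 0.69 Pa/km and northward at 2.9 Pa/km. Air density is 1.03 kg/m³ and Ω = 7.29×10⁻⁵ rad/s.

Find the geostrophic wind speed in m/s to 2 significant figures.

53 m/s

Coriolis parameter at 22°S:
f = 2Ω sin φ = 2 × 7.29×10⁻⁵ × sin 22° = 5.46×10⁻⁵ s⁻¹
In the Southern Hemisphere f is negative: f = −5.46×10⁻⁵ s⁻¹.
Component geostrophic relations (x east, y north):
u_g = −(1/(fρ)) ∂P/∂y,  v_g = (1/(fρ)) ∂P/∂x
u_g = −(2.9×10⁻³)/(−5.46×10⁻⁵ × 1.03) = 51.5 m/s;  v_g = (0.69×10⁻³)/(−5.46×10⁻⁵ × 1.03) = −12.3 m/s
|V_g| = √(u_g² + v_g²) = 53.0 m/s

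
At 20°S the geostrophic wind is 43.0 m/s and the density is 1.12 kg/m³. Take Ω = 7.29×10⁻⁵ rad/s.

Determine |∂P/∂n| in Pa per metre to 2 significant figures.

2.4×10⁻³ Pa/m

Coriolis parameter at 20°S:
f = 2Ω sin φ = 2 × 7.29×10⁻⁵ × sin 20° = 4.99×10⁻⁵ s⁻¹
Geostrophic balance rearranged: |∂P/∂n| = f ρ V_g
|∂P/∂n| = 4.99×10⁻⁵ × 1.12 × 43.0 = 2.40×10⁻³ Pa/m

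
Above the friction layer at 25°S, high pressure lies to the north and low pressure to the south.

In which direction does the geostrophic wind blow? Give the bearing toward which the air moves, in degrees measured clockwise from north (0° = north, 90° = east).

The pressure-gradient force points toward the south (bearing 180°).
Geostrophic balance: in the Southern Hemisphere the Coriolis force deflects motion to the left, so the geostrophic wind blows 90° to the left of the pressure-gradient force (low pressure on the right).
Rotating 180° by 90° counterclockwise gives 090° — the wind blows toward the east.

090°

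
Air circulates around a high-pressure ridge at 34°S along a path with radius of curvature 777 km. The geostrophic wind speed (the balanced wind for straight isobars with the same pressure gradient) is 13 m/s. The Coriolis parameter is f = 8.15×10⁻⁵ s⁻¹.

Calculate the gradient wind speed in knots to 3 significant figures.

35.5 knots

Around a high, pressure-gradient force acts outward with centrifugal, so Coriolis balances both:
fV = (1/ρ)|∂P/∂n| + V²/R  →  V² − fR·V + fR·V_g = 0
With fR = 8.15×10⁻⁵ × 777×10³ m = 63.3 m/s:
V = [fR − √((fR)² − 4 fR V_g)]/2 = [63.3 − √(63.3² − 4×63.3×13)]/2 = 18.3 m/s
Supergeostrophic (V > V_g = 13 m/s), as expected around a high.
Converting: 18.3 m/s × 1.944 = 35.5 knots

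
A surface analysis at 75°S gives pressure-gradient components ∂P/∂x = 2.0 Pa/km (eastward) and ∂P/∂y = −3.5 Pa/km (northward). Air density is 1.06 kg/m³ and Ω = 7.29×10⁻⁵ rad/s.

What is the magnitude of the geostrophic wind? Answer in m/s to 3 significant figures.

Coriolis parameter at 75°S:
f = 2Ω sin φ = 2 × 7.29×10⁻⁵ × sin 75° = 1.41×10⁻⁴ s⁻¹
In the Southern Hemisphere f is negative: f = −1.41×10⁻⁴ s⁻¹.
Component geostrophic relations (x east, y north):
u_g = −(1/(fρ)) ∂P/∂y,  v_g = (1/(fρ)) ∂P/∂x
u_g = −(−3.5×10⁻³)/(−1.41×10⁻⁴ × 1.06) = −23.4 m/s;  v_g = (2.0×10⁻³)/(−1.41×10⁻⁴ × 1.06) = −13.4 m/s
|V_g| = √(u_g² + v_g²) = 27.0 m/s

27.0 m/s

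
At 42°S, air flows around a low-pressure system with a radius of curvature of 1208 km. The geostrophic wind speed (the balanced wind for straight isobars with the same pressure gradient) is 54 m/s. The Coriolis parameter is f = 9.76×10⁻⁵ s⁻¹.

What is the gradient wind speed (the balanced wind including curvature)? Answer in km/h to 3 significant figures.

Around a low, centrifugal force acts outward with Coriolis, so pressure-gradient force balances both:
(1/ρ)|∂P/∂n| = fV + V²/R  →  V² + fR·V − fR·V_g = 0
With fR = 9.76×10⁻⁵ × 1208×10³ m = 118 m/s:
V = [−fR + √((fR)² + 4 fR V_g)]/2 = [−118 + √(118² + 4×118×54)]/2 = 40.3 m/s
Subgeostrophic (V < V_g = 54 m/s), as expected around a low.
Converting: 40.3 m/s × 3.6 = 145 km/h

145 km/h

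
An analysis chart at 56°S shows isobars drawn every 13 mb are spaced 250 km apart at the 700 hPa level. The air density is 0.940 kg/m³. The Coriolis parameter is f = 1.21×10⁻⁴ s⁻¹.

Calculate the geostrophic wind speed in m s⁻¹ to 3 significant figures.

45.7 m s⁻¹

Pressure gradient: |∂P/∂n| = 1300 Pa / 250000 m = 5.20×10⁻³ Pa/m
Geostrophic balance (pressure-gradient force = Coriolis force):
V_g = (1/(fρ)) |∂P/∂n| = 5.20×10⁻³ / (1.21×10⁻⁴ × 0.940) = 45.7 m/s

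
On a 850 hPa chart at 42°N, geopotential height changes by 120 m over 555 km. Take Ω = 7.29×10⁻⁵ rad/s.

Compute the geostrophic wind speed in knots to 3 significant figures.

42.3 knots

Coriolis parameter at 42°N:
f = 2Ω sin φ = 2 × 7.29×10⁻⁵ × sin 42° = 9.76×10⁻⁵ s⁻¹
Height gradient: |∂Z/∂n| = 120 m / 555000 m = 2.16×10⁻⁴
On a pressure surface, geostrophic balance gives V_g = (g/f)|∂Z/∂n|:
V_g = 9.81 × 2.16×10⁻⁴ / 9.76×10⁻⁵ = 21.7 m/s
Converting: 21.7 m/s × 1.944 = 42.3 knots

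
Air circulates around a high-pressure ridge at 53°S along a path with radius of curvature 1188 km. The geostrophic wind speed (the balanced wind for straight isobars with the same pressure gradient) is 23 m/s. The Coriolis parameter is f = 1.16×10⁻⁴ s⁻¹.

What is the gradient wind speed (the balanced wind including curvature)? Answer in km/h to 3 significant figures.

Around a high, pressure-gradient force acts outward with centrifugal, so Coriolis balances both:
fV = (1/ρ)|∂P/∂n| + V²/R  →  V² − fR·V + fR·V_g = 0
With fR = 1.16×10⁻⁴ × 1188×10³ m = 138 m/s:
V = [fR − √((fR)² − 4 fR V_g)]/2 = [138 − √(138² − 4×138×23)]/2 = 29.2 m/s
Supergeostrophic (V > V_g = 23 m/s), as expected around a high.
Converting: 29.2 m/s × 3.6 = 105 km/h

105 km/h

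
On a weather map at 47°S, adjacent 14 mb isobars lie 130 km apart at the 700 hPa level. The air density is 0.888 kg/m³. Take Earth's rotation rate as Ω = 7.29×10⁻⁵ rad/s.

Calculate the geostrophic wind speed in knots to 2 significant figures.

Coriolis parameter at 47°S:
f = 2Ω sin φ = 2 × 7.29×10⁻⁵ × sin 47° = 1.07×10⁻⁴ s⁻¹
Pressure gradient: |∂P/∂n| = 1400 Pa / 130000 m = 1.08×10⁻² Pa/m
Geostrophic balance (pressure-gradient force = Coriolis force):
V_g = (1/(fρ)) |∂P/∂n| = 1.08×10⁻² / (1.07×10⁻⁴ × 0.888) = 114 m/s
Converting: 114 m/s × 1.944 = 220 knots

220 knots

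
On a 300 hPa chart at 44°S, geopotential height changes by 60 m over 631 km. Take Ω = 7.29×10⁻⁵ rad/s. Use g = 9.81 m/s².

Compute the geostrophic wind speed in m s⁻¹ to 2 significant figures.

Coriolis parameter at 44°S:
f = 2Ω sin φ = 2 × 7.29×10⁻⁵ × sin 44° = 1.01×10⁻⁴ s⁻¹
Height gradient: |∂Z/∂n| = 60 m / 631000 m = 9.51×10⁻⁵
On a pressure surface, geostrophic balance gives V_g = (g/f)|∂Z/∂n|:
V_g = 9.81 × 9.51×10⁻⁵ / 1.01×10⁻⁴ = 9.21 m/s

9.2 m s⁻¹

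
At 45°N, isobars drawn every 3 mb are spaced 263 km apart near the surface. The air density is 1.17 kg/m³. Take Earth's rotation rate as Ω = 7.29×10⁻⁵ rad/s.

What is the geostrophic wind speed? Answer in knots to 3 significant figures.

Coriolis parameter at 45°N:
f = 2Ω sin φ = 2 × 7.29×10⁻⁵ × sin 45° = 1.03×10⁻⁴ s⁻¹
Pressure gradient: |∂P/∂n| = 300 Pa / 263000 m = 1.14×10⁻³ Pa/m
Geostrophic balance (pressure-gradient force = Coriolis force):
V_g = (1/(fρ)) |∂P/∂n| = 1.14×10⁻³ / (1.03×10⁻⁴ × 1.17) = 9.46 m/s
Converting: 9.46 m/s × 1.944 = 18.4 knots

18.4 knots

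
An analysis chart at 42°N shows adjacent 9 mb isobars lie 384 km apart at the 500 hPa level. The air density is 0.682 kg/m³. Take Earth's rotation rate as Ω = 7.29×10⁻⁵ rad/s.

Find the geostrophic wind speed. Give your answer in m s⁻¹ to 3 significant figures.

35.2 m s⁻¹

Coriolis parameter at 42°N:
f = 2Ω sin φ = 2 × 7.29×10⁻⁵ × sin 42° = 9.76×10⁻⁵ s⁻¹
Pressure gradient: |∂P/∂n| = 900 Pa / 384000 m = 2.34×10⁻³ Pa/m
Geostrophic balance (pressure-gradient force = Coriolis force):
V_g = (1/(fρ)) |∂P/∂n| = 2.34×10⁻³ / (9.76×10⁻⁵ × 0.682) = 35.2 m/s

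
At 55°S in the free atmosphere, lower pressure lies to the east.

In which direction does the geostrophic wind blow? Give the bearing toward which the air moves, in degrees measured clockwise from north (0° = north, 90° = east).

The pressure-gradient force points toward the east (bearing 090°).
Geostrophic balance: in the Southern Hemisphere the Coriolis force deflects motion to the left, so the geostrophic wind blows 90° to the left of the pressure-gradient force (low pressure on the right).
Rotating 090° by 90° counterclockwise gives 000° — the wind blows toward the north.

000°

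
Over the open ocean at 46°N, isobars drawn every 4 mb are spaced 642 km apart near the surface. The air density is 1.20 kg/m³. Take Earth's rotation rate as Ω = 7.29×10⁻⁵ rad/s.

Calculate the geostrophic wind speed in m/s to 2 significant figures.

Coriolis parameter at 46°N:
f = 2Ω sin φ = 2 × 7.29×10⁻⁵ × sin 46° = 1.05×10⁻⁴ s⁻¹
Pressure gradient: |∂P/∂n| = 400 Pa / 642000 m = 6.23×10⁻⁴ Pa/m
Geostrophic balance (pressure-gradient force = Coriolis force):
V_g = (1/(fρ)) |∂P/∂n| = 6.23×10⁻⁴ / (1.05×10⁻⁴ × 1.20) = 4.95 m/s

5.0 m/s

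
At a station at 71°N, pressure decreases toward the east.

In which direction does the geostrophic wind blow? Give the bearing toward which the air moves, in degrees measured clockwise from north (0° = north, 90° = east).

180°

The pressure-gradient force points toward the east (bearing 090°).
Geostrophic balance: in the Northern Hemisphere the Coriolis force deflects motion to the right, so the geostrophic wind blows 90° to the right of the pressure-gradient force (low pressure on the left).
Rotating 090° by 90° clockwise gives 180° — the wind blows toward the south.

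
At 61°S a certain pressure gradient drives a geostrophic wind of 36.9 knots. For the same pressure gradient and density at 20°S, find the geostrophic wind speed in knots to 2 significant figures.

94 knots

With the same pressure gradient and density, V_g ∝ 1/f ∝ 1/sin φ.
V₂ = V₁ · sin φ₁ / sin φ₂ = 36.9 × sin 61° / sin 20°
V₂ = 36.9 × 0.8746/0.3420 = 94 knots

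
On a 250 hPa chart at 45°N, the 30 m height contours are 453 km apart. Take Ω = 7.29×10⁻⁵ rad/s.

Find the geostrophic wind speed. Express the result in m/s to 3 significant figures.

Coriolis parameter at 45°N:
f = 2Ω sin φ = 2 × 7.29×10⁻⁵ × sin 45° = 1.03×10⁻⁴ s⁻¹
Height gradient: |∂Z/∂n| = 30 m / 453000 m = 6.62×10⁻⁵
On a pressure surface, geostrophic balance gives V_g = (g/f)|∂Z/∂n|:
V_g = 9.81 × 6.62×10⁻⁵ / 1.03×10⁻⁴ = 6.30 m/s

6.30 m/s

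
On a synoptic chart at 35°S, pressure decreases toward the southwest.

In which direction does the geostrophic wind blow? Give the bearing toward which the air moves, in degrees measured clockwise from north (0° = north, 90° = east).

135°

The pressure-gradient force points toward the southwest (bearing 225°).
Geostrophic balance: in the Southern Hemisphere the Coriolis force deflects motion to the left, so the geostrophic wind blows 90° to the left of the pressure-gradient force (low pressure on the right).
Rotating 225° by 90° counterclockwise gives 135° — the wind blows toward the southeast.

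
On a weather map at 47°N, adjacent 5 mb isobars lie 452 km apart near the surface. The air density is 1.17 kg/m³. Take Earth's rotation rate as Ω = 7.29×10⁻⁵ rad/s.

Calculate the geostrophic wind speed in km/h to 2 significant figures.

32 km/h

Coriolis parameter at 47°N:
f = 2Ω sin φ = 2 × 7.29×10⁻⁵ × sin 47° = 1.07×10⁻⁴ s⁻¹
Pressure gradient: |∂P/∂n| = 500 Pa / 452000 m = 1.11×10⁻³ Pa/m
Geostrophic balance (pressure-gradient force = Coriolis force):
V_g = (1/(fρ)) |∂P/∂n| = 1.11×10⁻³ / (1.07×10⁻⁴ × 1.17) = 8.87 m/s
Converting: 8.87 m/s × 3.6 = 32 km/h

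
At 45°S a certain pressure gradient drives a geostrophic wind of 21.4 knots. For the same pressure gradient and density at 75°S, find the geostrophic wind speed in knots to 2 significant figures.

With the same pressure gradient and density, V_g ∝ 1/f ∝ 1/sin φ.
V₂ = V₁ · sin φ₁ / sin φ₂ = 21.4 × sin 45° / sin 75°
V₂ = 21.4 × 0.7071/0.9659 = 16 knots

16 knots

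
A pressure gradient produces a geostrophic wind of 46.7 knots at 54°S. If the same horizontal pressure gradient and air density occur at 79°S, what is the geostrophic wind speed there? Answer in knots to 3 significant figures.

38.5 knots

With the same pressure gradient and density, V_g ∝ 1/f ∝ 1/sin φ.
V₂ = V₁ · sin φ₁ / sin φ₂ = 46.7 × sin 54° / sin 79°
V₂ = 46.7 × 0.8090/0.9816 = 38.5 knots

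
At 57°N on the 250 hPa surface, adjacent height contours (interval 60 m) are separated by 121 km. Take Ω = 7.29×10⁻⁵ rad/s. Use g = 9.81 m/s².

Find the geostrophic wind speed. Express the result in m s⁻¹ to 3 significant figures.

Coriolis parameter at 57°N:
f = 2Ω sin φ = 2 × 7.29×10⁻⁵ × sin 57° = 1.22×10⁻⁴ s⁻¹
Height gradient: |∂Z/∂n| = 60 m / 121000 m = 4.96×10⁻⁴
On a pressure surface, geostrophic balance gives V_g = (g/f)|∂Z/∂n|:
V_g = 9.81 × 4.96×10⁻⁴ / 1.22×10⁻⁴ = 39.8 m/s

39.8 m s⁻¹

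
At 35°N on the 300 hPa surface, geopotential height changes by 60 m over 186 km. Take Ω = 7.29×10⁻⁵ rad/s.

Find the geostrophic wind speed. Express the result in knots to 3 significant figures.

Coriolis parameter at 35°N:
f = 2Ω sin φ = 2 × 7.29×10⁻⁵ × sin 35° = 8.36×10⁻⁵ s⁻¹
Height gradient: |∂Z/∂n| = 60 m / 186000 m = 3.23×10⁻⁴
On a pressure surface, geostrophic balance gives V_g = (g/f)|∂Z/∂n|:
V_g = 9.81 × 3.23×10⁻⁴ / 8.36×10⁻⁵ = 37.8 m/s
Converting: 37.8 m/s × 1.944 = 73.6 knots

73.6 knots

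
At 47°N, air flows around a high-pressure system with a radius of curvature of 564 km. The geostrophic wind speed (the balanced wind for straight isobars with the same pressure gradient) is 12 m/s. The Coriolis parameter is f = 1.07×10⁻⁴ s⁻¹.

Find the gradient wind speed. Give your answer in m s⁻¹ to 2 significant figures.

Around a high, pressure-gradient force acts outward with centrifugal, so Coriolis balances both:
fV = (1/ρ)|∂P/∂n| + V²/R  →  V² − fR·V + fR·V_g = 0
With fR = 1.07×10⁻⁴ × 564×10³ m = 60.3 m/s:
V = [fR − √((fR)² − 4 fR V_g)]/2 = [60.3 − √(60.3² − 4×60.3×12)]/2 = 16.5 m/s
Supergeostrophic (V > V_g = 12 m/s), as expected around a high.

17 m s⁻¹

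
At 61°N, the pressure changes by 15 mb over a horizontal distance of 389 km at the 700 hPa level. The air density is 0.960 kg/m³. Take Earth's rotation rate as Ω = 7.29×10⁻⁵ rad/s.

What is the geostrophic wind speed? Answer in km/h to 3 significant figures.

Coriolis parameter at 61°N:
f = 2Ω sin φ = 2 × 7.29×10⁻⁵ × sin 61° = 1.28×10⁻⁴ s⁻¹
Pressure gradient: |∂P/∂n| = 1500 Pa / 389000 m = 3.86×10⁻³ Pa/m
Geostrophic balance (pressure-gradient force = Coriolis force):
V_g = (1/(fρ)) |∂P/∂n| = 3.86×10⁻³ / (1.28×10⁻⁴ × 0.960) = 31.5 m/s
Converting: 31.5 m/s × 3.6 = 113 km/h

113 km/h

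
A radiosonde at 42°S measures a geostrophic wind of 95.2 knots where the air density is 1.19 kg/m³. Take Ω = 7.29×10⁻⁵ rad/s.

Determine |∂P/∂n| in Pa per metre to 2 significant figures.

Coriolis parameter at 42°S:
f = 2Ω sin φ = 2 × 7.29×10⁻⁵ × sin 42° = 9.76×10⁻⁵ s⁻¹
Wind speed in SI: 95.2 knots = 49.0 m/s
Geostrophic balance rearranged: |∂P/∂n| = f ρ V_g
|∂P/∂n| = 9.76×10⁻⁵ × 1.19 × 49.0 = 5.69×10⁻³ Pa/m

5.7×10⁻³ Pa/m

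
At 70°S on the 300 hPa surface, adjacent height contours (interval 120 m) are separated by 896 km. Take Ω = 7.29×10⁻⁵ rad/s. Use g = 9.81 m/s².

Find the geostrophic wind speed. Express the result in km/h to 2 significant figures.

35 km/h

Coriolis parameter at 70°S:
f = 2Ω sin φ = 2 × 7.29×10⁻⁵ × sin 70° = 1.37×10⁻⁴ s⁻¹
Height gradient: |∂Z/∂n| = 120 m / 896000 m = 1.34×10⁻⁴
On a pressure surface, geostrophic balance gives V_g = (g/f)|∂Z/∂n|:
V_g = 9.81 × 1.34×10⁻⁴ / 1.37×10⁻⁴ = 9.59 m/s
Converting: 9.59 m/s × 3.6 = 35 km/h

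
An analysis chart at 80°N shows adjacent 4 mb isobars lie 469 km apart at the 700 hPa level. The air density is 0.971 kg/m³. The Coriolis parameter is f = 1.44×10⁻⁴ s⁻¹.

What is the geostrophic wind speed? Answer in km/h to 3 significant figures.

Pressure gradient: |∂P/∂n| = 400 Pa / 469000 m = 8.53×10⁻⁴ Pa/m
Geostrophic balance (pressure-gradient force = Coriolis force):
V_g = (1/(fρ)) |∂P/∂n| = 8.53×10⁻⁴ / (1.44×10⁻⁴ × 0.971) = 6.10 m/s
Converting: 6.10 m/s × 3.6 = 22.0 km/h

22.0 km/h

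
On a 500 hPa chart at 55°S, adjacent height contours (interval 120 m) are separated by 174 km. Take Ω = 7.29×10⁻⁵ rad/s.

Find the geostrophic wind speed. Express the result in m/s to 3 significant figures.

56.6 m/s

Coriolis parameter at 55°S:
f = 2Ω sin φ = 2 × 7.29×10⁻⁵ × sin 55° = 1.19×10⁻⁴ s⁻¹
Height gradient: |∂Z/∂n| = 120 m / 174000 m = 6.90×10⁻⁴
On a pressure surface, geostrophic balance gives V_g = (g/f)|∂Z/∂n|:
V_g = 9.81 × 6.90×10⁻⁴ / 1.19×10⁻⁴ = 56.6 m/s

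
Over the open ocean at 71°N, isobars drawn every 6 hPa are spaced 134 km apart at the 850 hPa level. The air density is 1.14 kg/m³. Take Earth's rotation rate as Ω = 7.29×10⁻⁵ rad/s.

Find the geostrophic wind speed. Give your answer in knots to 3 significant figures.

Coriolis parameter at 71°N:
f = 2Ω sin φ = 2 × 7.29×10⁻⁵ × sin 71° = 1.38×10⁻⁴ s⁻¹
Pressure gradient: |∂P/∂n| = 600 Pa / 134000 m = 4.48×10⁻³ Pa/m
Geostrophic balance (pressure-gradient force = Coriolis force):
V_g = (1/(fρ)) |∂P/∂n| = 4.48×10⁻³ / (1.38×10⁻⁴ × 1.14) = 28.5 m/s
Converting: 28.5 m/s × 1.944 = 55.4 knots

55.4 knots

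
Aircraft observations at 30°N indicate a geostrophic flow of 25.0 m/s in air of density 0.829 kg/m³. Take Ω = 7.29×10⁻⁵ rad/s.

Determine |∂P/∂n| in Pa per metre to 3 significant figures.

1.51×10⁻³ Pa/m

Coriolis parameter at 30°N:
f = 2Ω sin φ = 2 × 7.29×10⁻⁵ × sin 30° = 7.29×10⁻⁵ s⁻¹
Geostrophic balance rearranged: |∂P/∂n| = f ρ V_g
|∂P/∂n| = 7.29×10⁻⁵ × 0.829 × 25.0 = 1.51×10⁻³ Pa/m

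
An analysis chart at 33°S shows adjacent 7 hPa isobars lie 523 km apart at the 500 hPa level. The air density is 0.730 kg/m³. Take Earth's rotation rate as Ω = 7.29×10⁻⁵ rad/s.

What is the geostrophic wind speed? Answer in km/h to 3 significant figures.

83.1 km/h

Coriolis parameter at 33°S:
f = 2Ω sin φ = 2 × 7.29×10⁻⁵ × sin 33° = 7.94×10⁻⁵ s⁻¹
Pressure gradient: |∂P/∂n| = 700 Pa / 523000 m = 1.34×10⁻³ Pa/m
Geostrophic balance (pressure-gradient force = Coriolis force):
V_g = (1/(fρ)) |∂P/∂n| = 1.34×10⁻³ / (7.94×10⁻⁵ × 0.730) = 23.1 m/s
Converting: 23.1 m/s × 3.6 = 83.1 km/h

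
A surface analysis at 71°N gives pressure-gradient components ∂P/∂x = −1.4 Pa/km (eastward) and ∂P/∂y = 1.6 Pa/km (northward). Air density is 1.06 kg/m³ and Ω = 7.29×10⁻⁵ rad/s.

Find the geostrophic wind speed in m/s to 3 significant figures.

14.5 m/s

Coriolis parameter at 71°N:
f = 2Ω sin φ = 2 × 7.29×10⁻⁵ × sin 71° = 1.38×10⁻⁴ s⁻¹
Component geostrophic relations (x east, y north):
u_g = −(1/(fρ)) ∂P/∂y,  v_g = (1/(fρ)) ∂P/∂x
u_g = −(1.6×10⁻³)/(1.38×10⁻⁴ × 1.06) = −10.9 m/s;  v_g = (−1.4×10⁻³)/(1.38×10⁻⁴ × 1.06) = −9.58 m/s
|V_g| = √(u_g² + v_g²) = 14.5 m/s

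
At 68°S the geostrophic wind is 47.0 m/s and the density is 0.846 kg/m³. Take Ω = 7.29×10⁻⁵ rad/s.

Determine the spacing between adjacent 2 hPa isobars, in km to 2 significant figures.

Coriolis parameter at 68°S:
f = 2Ω sin φ = 2 × 7.29×10⁻⁵ × sin 68° = 1.35×10⁻⁴ s⁻¹
Geostrophic balance rearranged: |∂P/∂n| = f ρ V_g
|∂P/∂n| = 1.35×10⁻⁴ × 0.846 × 47.0 = 5.38×10⁻³ Pa/m
Isobar spacing: Δn = ΔP/|∂P/∂n| = 200 Pa / 5.38×10⁻³ Pa/m = 37208 m ≈ 37 km

37 km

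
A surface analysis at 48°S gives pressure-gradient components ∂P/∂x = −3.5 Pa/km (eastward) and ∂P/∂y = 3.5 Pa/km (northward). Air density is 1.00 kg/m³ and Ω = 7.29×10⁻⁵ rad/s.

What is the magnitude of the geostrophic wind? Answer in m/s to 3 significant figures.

45.7 m/s

Coriolis parameter at 48°S:
f = 2Ω sin φ = 2 × 7.29×10⁻⁵ × sin 48° = 1.08×10⁻⁴ s⁻¹
In the Southern Hemisphere f is negative: f = −1.08×10⁻⁴ s⁻¹.
Component geostrophic relations (x east, y north):
u_g = −(1/(fρ)) ∂P/∂y,  v_g = (1/(fρ)) ∂P/∂x
u_g = −(3.5×10⁻³)/(−1.08×10⁻⁴ × 1.00) = 32.3 m/s;  v_g = (−3.5×10⁻³)/(−1.08×10⁻⁴ × 1.00) = 32.3 m/s
|V_g| = √(u_g² + v_g²) = 45.7 m/s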